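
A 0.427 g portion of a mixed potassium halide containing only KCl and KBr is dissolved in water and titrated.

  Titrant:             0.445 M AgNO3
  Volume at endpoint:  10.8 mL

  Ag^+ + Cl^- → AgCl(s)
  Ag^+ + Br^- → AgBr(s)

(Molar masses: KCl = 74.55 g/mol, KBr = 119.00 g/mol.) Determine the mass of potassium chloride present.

n(AgNO3) = 0.0108 × 0.445 = 4.81 × 10^-3 mol
Let x = n(KCl), y = n(KBr).
Titrant: 1x + 1y = 4.81 × 10^-3;  mass: 74.55x + 119.00y = 0.427
Solving, x = 3.26 × 10^-3 mol, y = 1.55 × 10^-3 mol
mass of KCl = 3.26 × 10^-3 × 74.55 = 0.243 g

0.243 g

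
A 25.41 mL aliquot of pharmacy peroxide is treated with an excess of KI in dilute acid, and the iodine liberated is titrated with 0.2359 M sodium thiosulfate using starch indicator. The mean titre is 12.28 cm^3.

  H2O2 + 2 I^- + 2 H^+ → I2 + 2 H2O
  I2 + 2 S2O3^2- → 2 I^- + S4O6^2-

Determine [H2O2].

0.05700 M

n(S2O3^2-) = 0.01228 × 0.2359 = 2.897 × 10^-3 mol
n(I2) = n(S2O3^2-)/2 = 1.448 × 10^-3 mol
n(H2O2) in the aliquot = 1.448 × 10^-3 mol (1:1 ratio)
[H2O2] = 1.448 × 10^-3 / 0.02541 = 0.05700 mol/L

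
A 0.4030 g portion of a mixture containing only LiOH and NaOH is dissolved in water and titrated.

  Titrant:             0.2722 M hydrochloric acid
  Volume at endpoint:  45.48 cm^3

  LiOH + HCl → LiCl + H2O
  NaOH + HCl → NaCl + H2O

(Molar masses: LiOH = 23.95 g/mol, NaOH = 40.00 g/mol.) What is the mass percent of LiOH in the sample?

34.13 %

n(HCl) = 0.04548 × 0.2722 = 0.01238 mol
Let x = n(LiOH), y = n(NaOH).
Titrant: 1x + 1y = 0.01238;  mass: 23.95x + 40.00y = 0.4030
Solving, x = 5.744 × 10^-3 mol, y = 6.636 × 10^-3 mol
mass of LiOH = 5.744 × 10^-3 × 23.95 = 0.1376 g
% LiOH = 0.1376 / 0.4030 × 100 = 34.13 %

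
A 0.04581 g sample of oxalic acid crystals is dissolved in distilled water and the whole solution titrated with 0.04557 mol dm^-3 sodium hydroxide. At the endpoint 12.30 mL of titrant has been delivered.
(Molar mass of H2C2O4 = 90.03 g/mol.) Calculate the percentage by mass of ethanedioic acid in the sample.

H2C2O4 + 2 NaOH → Na2C2O4 + 2 H2O
n(NaOH) = 0.01230 L × 0.04557 mol/L = 5.605 × 10^-4 mol
From the 1:2 ratio, n(H2C2O4) = 1/2 × 5.605 × 10^-4 = 2.803 × 10^-4 mol
mass of H2C2O4 = 2.803 × 10^-4 × 90.03 g/mol = 0.02523 g
% H2C2O4 = 0.02523 / 0.04581 × 100 = 55.08 %

55.08 %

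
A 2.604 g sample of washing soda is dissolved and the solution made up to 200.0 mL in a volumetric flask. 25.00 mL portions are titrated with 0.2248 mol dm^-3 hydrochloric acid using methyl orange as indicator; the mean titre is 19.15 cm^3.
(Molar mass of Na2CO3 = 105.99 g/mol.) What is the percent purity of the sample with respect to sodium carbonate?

70.09 %

Na2CO3 + 2 HCl → 2 NaCl + H2O + CO2
n(HCl) per titration = 0.01915 × 0.2248 = 4.305 × 10^-3 mol
From the 1:2 ratio, n(Na2CO3) in each aliquot = 1/2 × 4.305 × 10^-3 = 2.152 × 10^-3 mol
n(Na2CO3) in the whole flask = 2.152 × 10^-3 × 200.0/25.00 = 0.01722 mol
mass of Na2CO3 = 0.01722 × 105.99 = 1.825 g
% Na2CO3 = 1.825 / 2.604 × 100 = 70.09 %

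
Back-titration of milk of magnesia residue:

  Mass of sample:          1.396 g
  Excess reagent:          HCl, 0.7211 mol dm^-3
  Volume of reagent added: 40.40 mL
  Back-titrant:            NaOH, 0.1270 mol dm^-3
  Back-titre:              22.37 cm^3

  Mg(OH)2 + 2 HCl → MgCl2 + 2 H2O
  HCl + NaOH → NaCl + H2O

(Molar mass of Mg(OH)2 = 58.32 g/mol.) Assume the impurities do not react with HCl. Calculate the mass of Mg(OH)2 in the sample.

n(HCl) added = 0.04040 × 0.7211 = 0.02913 mol
n(NaOH) used in back-titration = 0.02237 × 0.1270 = 2.841 × 10^-3 mol
n(HCl) left over = 2.841 × 10^-3 mol (1:1 ratio)
n(HCl) consumed by analyte = 0.02913 − 2.841 × 10^-3 = 0.02629 mol
From the 1:2 ratio, n(Mg(OH)2) = 1/2 × 0.02629 = 0.01315 mol
mass of Mg(OH)2 = 0.01315 × 58.32 = 0.7667 g

0.7667 g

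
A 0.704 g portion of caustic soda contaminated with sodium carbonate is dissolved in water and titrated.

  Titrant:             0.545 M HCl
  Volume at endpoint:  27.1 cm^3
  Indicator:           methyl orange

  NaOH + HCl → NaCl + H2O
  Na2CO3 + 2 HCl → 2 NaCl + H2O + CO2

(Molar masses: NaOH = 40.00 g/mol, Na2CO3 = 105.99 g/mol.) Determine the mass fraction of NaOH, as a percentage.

n(HCl) = 0.0271 × 0.545 = 0.0148 mol
Let x = n(NaOH), y = n(Na2CO3).
Titrant: 1x + 2y = 0.0148;  mass: 40.00x + 105.99y = 0.704
Solving, x = 6.06 × 10^-3 mol, y = 4.36 × 10^-3 mol
mass of NaOH = 6.06 × 10^-3 × 40.00 = 0.242 g
% NaOH = 0.242 / 0.704 × 100 = 34.4 %

34.4 %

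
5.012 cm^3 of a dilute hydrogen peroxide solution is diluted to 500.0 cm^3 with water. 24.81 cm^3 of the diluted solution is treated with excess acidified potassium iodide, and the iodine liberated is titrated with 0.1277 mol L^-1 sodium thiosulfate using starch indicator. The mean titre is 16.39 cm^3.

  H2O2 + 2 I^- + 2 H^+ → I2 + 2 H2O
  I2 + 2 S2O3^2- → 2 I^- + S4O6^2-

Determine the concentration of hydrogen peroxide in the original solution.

n(S2O3^2-) = 0.01639 × 0.1277 = 2.093 × 10^-3 mol
n(I2) = n(S2O3^2-)/2 = 1.047 × 10^-3 mol
n(H2O2) in the aliquot = 1.047 × 10^-3 mol (1:1 ratio)
[H2O2]_dilute = 1.047 × 10^-3 / 0.02481 = 0.04218 mol/L
[H2O2]_original = 0.04218 × 500.0/5.012 = 4.208 mol/L

4.208 mol/L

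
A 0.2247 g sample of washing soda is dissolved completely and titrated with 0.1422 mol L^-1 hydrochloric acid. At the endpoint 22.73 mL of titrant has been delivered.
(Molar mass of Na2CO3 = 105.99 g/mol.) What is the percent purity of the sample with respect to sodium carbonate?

76.23 %

Na2CO3 + 2 HCl → 2 NaCl + H2O + CO2
n(HCl) = 0.02273 L × 0.1422 mol/L = 3.232 × 10^-3 mol
From the 1:2 ratio, n(Na2CO3) = 1/2 × 3.232 × 10^-3 = 1.616 × 10^-3 mol
mass of Na2CO3 = 1.616 × 10^-3 × 105.99 g/mol = 0.1713 g
% Na2CO3 = 0.1713 / 0.2247 × 100 = 76.23 %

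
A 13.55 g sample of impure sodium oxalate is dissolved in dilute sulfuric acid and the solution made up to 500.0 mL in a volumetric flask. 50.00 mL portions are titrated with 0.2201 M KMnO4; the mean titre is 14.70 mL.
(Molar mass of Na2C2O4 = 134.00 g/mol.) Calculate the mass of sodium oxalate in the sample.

10.84 g

2 MnO4^- + 5 C2O4^2- + 16 H^+ → 2 Mn^2+ + 10 CO2 + 8 H2O
n(KMnO4) per titration = 0.01470 × 0.2201 = 3.235 × 10^-3 mol
From the 5:2 ratio, n(Na2C2O4) in each aliquot = 5/2 × 3.235 × 10^-3 = 8.089 × 10^-3 mol
n(Na2C2O4) in the whole flask = 8.089 × 10^-3 × 500.0/50.00 = 0.08089 mol
mass of Na2C2O4 = 0.08089 × 134.00 = 10.84 g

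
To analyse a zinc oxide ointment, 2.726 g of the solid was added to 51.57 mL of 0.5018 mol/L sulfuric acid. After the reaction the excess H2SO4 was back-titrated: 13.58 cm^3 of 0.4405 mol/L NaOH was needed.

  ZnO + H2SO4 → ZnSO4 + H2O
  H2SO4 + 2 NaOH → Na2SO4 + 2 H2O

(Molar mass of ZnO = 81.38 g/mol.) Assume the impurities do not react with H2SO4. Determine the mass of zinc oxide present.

1.863 g

n(H2SO4) added = 0.05157 × 0.5018 = 0.02588 mol
n(NaOH) used in back-titration = 0.01358 × 0.4405 = 5.982 × 10^-3 mol
From the 1:2 ratio, n(H2SO4) left over = 1/2 × 5.982 × 10^-3 = 2.991 × 10^-3 mol
n(H2SO4) consumed by analyte = 0.02588 − 2.991 × 10^-3 = 0.02289 mol
n(ZnO) = 0.02289 mol (1:1 ratio)
mass of ZnO = 0.02289 × 81.38 = 1.863 g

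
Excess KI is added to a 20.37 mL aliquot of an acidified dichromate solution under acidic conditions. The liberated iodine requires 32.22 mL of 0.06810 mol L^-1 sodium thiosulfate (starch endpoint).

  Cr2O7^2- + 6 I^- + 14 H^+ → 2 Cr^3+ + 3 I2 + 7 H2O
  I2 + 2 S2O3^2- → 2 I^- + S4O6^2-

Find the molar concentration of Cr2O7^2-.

0.01795 mol/L

n(S2O3^2-) = 0.03222 × 0.06810 = 2.194 × 10^-3 mol
n(I2) = n(S2O3^2-)/2 = 1.097 × 10^-3 mol
From the 1:3 ratio, n(Cr2O7^2-) in the aliquot = 1/3 × 1.097 × 10^-3 = 3.657 × 10^-4 mol
[Cr2O7^2-] = 3.657 × 10^-4 / 0.02037 = 0.01795 mol/L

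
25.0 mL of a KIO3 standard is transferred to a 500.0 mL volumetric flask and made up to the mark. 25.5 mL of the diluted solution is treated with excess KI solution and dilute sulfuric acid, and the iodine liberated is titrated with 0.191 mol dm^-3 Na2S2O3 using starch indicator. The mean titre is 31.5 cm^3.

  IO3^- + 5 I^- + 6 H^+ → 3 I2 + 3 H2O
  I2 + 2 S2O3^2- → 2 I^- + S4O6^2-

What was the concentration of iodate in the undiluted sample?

0.786 mol/L

n(S2O3^2-) = 0.0315 × 0.191 = 6.02 × 10^-3 mol
n(I2) = n(S2O3^2-)/2 = 3.01 × 10^-3 mol
From the 1:3 ratio, n(IO3^-) in the aliquot = 1/3 × 3.01 × 10^-3 = 1.00 × 10^-3 mol
[IO3^-]_dilute = 1.00 × 10^-3 / 0.0255 = 0.0393 mol/L
[IO3^-]_original = 0.0393 × 500.0/25.0 = 0.786 mol/L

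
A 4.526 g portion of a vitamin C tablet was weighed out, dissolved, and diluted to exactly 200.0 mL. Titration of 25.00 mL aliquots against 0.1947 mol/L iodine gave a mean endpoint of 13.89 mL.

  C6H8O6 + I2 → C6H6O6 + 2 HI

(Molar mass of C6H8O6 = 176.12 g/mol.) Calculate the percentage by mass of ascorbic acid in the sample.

84.19 %

n(I2) per titration = 0.01389 × 0.1947 = 2.704 × 10^-3 mol
n(C6H8O6) in each aliquot = 2.704 × 10^-3 mol (1:1 ratio)
n(C6H8O6) in the whole flask = 2.704 × 10^-3 × 200.0/25.00 = 0.02164 mol
mass of C6H8O6 = 0.02164 × 176.12 = 3.810 g
% C6H8O6 = 3.810 / 4.526 × 100 = 84.19 %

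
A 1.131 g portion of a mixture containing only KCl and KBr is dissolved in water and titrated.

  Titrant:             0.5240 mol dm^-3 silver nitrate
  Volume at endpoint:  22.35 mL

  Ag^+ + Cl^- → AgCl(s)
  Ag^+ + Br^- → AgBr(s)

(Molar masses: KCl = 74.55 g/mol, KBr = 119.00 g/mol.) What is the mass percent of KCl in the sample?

n(AgNO3) = 0.02235 × 0.5240 = 0.01171 mol
Let x = n(KCl), y = n(KBr).
Titrant: 1x + 1y = 0.01171;  mass: 74.55x + 119.00y = 1.131
Solving, x = 5.909 × 10^-3 mol, y = 5.802 × 10^-3 mol
mass of KCl = 5.909 × 10^-3 × 74.55 = 0.4405 g
% KCl = 0.4405 / 1.131 × 100 = 38.95 %

38.95 %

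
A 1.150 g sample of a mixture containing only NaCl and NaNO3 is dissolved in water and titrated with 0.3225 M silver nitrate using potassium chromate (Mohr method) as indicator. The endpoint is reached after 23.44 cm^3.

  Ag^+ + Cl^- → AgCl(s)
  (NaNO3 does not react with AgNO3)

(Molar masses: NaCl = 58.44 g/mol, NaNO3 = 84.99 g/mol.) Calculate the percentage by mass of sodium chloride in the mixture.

n(AgNO3) = 0.02344 × 0.3225 = 7.559 × 10^-3 mol
Let x = n(NaCl), y = n(NaNO3).
Titrant: 1x = 7.559 × 10^-3;  mass: 58.44x + 84.99y = 1.150
Solving, x = 7.559 × 10^-3 mol, y = 8.333 × 10^-3 mol
mass of NaCl = 7.559 × 10^-3 × 58.44 = 0.4418 g
% NaCl = 0.4418 / 1.150 × 100 = 38.41 %

38.41 %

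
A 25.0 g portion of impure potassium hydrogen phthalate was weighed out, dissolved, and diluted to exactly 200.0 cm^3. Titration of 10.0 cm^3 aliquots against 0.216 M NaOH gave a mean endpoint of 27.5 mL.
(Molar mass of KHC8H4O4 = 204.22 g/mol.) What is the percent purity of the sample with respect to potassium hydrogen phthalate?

KHC8H4O4 + NaOH → KNaC8H4O4 + H2O
n(NaOH) per titration = 0.0275 × 0.216 = 5.94 × 10^-3 mol
n(KHC8H4O4) in each aliquot = 5.94 × 10^-3 mol (1:1 ratio)
n(KHC8H4O4) in the whole flask = 5.94 × 10^-3 × 200.0/10.0 = 0.119 mol
mass of KHC8H4O4 = 0.119 × 204.22 = 24.3 g
% KHC8H4O4 = 24.3 / 25.0 × 100 = 97.0 %

97.0 %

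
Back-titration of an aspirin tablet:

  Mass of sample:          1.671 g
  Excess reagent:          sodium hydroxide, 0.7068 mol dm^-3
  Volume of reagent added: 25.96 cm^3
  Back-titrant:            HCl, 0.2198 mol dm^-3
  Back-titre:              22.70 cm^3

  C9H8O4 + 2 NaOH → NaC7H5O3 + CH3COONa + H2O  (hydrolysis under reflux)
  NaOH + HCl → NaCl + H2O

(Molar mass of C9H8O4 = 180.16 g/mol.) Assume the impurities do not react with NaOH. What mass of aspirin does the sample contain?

1.203 g

n(NaOH) added = 0.02596 × 0.7068 = 0.01835 mol
n(HCl) used in back-titration = 0.02270 × 0.2198 = 4.989 × 10^-3 mol
n(NaOH) left over = 4.989 × 10^-3 mol (1:1 ratio)
n(NaOH) consumed by analyte = 0.01835 − 4.989 × 10^-3 = 0.01336 mol
From the 1:2 ratio, n(C9H8O4) = 1/2 × 0.01336 = 6.680 × 10^-3 mol
mass of C9H8O4 = 6.680 × 10^-3 × 180.16 = 1.203 g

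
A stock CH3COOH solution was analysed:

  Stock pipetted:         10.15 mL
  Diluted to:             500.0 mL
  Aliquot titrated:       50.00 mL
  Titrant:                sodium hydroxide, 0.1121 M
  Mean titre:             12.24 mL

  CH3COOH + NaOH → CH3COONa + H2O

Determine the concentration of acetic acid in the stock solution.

1.352 M

n(NaOH) = 0.01224 × 0.1121 = 1.372 × 10^-3 mol
n(CH3COOH) in the aliquot = 1.372 × 10^-3 mol (1:1 ratio)
[CH3COOH]_dilute = 1.372 × 10^-3 / 0.05000 = 0.02744 mol/L
Dilution factor = 500.0 / 10.15 = 49.26
[CH3COOH]_stock = 0.02744 × 49.26 = 1.352 mol/L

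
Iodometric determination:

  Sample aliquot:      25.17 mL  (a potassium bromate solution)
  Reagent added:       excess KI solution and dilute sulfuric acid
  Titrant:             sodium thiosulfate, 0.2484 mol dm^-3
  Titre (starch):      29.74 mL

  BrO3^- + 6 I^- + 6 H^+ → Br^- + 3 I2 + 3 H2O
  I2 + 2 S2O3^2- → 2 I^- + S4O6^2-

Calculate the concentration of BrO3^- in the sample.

0.04892 mol/L

n(S2O3^2-) = 0.02974 × 0.2484 = 7.387 × 10^-3 mol
n(I2) = n(S2O3^2-)/2 = 3.694 × 10^-3 mol
From the 1:3 ratio, n(BrO3^-) in the aliquot = 1/3 × 3.694 × 10^-3 = 1.231 × 10^-3 mol
[BrO3^-] = 1.231 × 10^-3 / 0.02517 = 0.04892 mol/L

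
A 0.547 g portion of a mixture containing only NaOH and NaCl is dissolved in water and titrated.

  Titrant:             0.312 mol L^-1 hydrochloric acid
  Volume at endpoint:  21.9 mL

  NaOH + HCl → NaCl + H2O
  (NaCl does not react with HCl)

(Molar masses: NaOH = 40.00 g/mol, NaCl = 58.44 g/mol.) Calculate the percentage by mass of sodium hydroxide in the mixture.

50.0 %

n(HCl) = 0.0219 × 0.312 = 6.83 × 10^-3 mol
Let x = n(NaOH), y = n(NaCl).
Titrant: 1x = 6.83 × 10^-3;  mass: 40.00x + 58.44y = 0.547
Solving, x = 6.83 × 10^-3 mol, y = 4.68 × 10^-3 mol
mass of NaOH = 6.83 × 10^-3 × 40.00 = 0.273 g
% NaOH = 0.273 / 0.547 × 100 = 50.0 %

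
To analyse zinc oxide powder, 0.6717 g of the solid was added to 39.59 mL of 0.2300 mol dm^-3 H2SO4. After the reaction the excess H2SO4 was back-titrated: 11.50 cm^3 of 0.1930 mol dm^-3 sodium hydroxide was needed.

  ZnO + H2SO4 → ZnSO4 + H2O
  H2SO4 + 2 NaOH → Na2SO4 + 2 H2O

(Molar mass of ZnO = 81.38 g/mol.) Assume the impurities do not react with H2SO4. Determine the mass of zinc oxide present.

n(H2SO4) added = 0.03959 × 0.2300 = 9.106 × 10^-3 mol
n(NaOH) used in back-titration = 0.01150 × 0.1930 = 2.220 × 10^-3 mol
From the 1:2 ratio, n(H2SO4) left over = 1/2 × 2.220 × 10^-3 = 1.110 × 10^-3 mol
n(H2SO4) consumed by analyte = 9.106 × 10^-3 − 1.110 × 10^-3 = 7.996 × 10^-3 mol
n(ZnO) = 7.996 × 10^-3 mol (1:1 ratio)
mass of ZnO = 7.996 × 10^-3 × 81.38 = 0.6507 g

0.6507 g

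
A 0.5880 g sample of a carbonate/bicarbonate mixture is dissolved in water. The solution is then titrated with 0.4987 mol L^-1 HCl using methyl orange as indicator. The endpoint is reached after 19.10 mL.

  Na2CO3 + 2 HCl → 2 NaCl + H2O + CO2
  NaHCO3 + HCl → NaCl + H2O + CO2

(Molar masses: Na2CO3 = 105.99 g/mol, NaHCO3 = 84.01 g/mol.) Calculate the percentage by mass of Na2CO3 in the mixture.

n(HCl) = 0.01910 × 0.4987 = 9.525 × 10^-3 mol
Let x = n(Na2CO3), y = n(NaHCO3).
Titrant: 2x + 1y = 9.525 × 10^-3;  mass: 105.99x + 84.01y = 0.5880
Solving, x = 3.421 × 10^-3 mol, y = 2.683 × 10^-3 mol
mass of Na2CO3 = 3.421 × 10^-3 × 105.99 = 0.3626 g
% Na2CO3 = 0.3626 / 0.5880 × 100 = 61.67 %

61.67 %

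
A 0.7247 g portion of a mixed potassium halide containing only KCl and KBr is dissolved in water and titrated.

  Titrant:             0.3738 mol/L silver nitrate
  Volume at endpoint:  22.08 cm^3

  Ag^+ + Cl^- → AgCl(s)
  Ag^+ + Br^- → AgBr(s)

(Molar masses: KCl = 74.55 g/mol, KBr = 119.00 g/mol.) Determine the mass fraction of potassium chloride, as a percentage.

n(AgNO3) = 0.02208 × 0.3738 = 8.254 × 10^-3 mol
Let x = n(KCl), y = n(KBr).
Titrant: 1x + 1y = 8.254 × 10^-3;  mass: 74.55x + 119.00y = 0.7247
Solving, x = 5.792 × 10^-3 mol, y = 2.461 × 10^-3 mol
mass of KCl = 5.792 × 10^-3 × 74.55 = 0.4318 g
% KCl = 0.4318 / 0.7247 × 100 = 59.59 %

59.59 %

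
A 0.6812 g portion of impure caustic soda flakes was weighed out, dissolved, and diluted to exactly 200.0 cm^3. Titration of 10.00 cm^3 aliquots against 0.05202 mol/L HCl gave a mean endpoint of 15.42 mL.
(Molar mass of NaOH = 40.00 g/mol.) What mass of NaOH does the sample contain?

NaOH + HCl → NaCl + H2O
n(HCl) per titration = 0.01542 × 0.05202 = 8.021 × 10^-4 mol
n(NaOH) in each aliquot = 8.021 × 10^-4 mol (1:1 ratio)
n(NaOH) in the whole flask = 8.021 × 10^-4 × 200.0/10.00 = 0.01604 mol
mass of NaOH = 0.01604 × 40.00 = 0.6417 g

0.6417 g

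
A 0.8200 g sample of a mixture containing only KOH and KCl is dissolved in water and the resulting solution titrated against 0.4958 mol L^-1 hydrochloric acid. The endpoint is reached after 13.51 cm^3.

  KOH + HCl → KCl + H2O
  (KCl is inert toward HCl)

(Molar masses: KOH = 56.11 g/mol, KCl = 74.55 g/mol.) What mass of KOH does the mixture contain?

n(HCl) = 0.01351 × 0.4958 = 6.698 × 10^-3 mol
Let x = n(KOH), y = n(KCl).
Titrant: 1x = 6.698 × 10^-3;  mass: 56.11x + 74.55y = 0.8200
Solving, x = 6.698 × 10^-3 mol, y = 5.958 × 10^-3 mol
mass of KOH = 6.698 × 10^-3 × 56.11 = 0.3758 g

0.3758 g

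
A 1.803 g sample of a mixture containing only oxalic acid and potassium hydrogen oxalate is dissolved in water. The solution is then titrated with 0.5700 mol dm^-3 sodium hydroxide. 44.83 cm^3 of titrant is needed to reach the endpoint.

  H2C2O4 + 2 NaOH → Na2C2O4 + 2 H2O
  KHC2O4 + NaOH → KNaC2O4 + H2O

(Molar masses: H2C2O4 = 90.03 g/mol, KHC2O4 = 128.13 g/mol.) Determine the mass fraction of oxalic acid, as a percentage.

44.19 %

n(NaOH) = 0.04483 × 0.5700 = 0.02555 mol
Let x = n(H2C2O4), y = n(KHC2O4).
Titrant: 2x + 1y = 0.02555;  mass: 90.03x + 128.13y = 1.803
Solving, x = 8.850 × 10^-3 mol, y = 7.853 × 10^-3 mol
mass of H2C2O4 = 8.850 × 10^-3 × 90.03 = 0.7968 g
% H2C2O4 = 0.7968 / 1.803 × 100 = 44.19 %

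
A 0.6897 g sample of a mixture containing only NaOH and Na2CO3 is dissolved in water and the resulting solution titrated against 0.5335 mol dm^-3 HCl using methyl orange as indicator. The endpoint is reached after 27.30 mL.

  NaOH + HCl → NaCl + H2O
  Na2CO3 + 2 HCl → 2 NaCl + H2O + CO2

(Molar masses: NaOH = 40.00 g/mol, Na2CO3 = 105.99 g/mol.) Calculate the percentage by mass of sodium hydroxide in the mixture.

36.66 %

n(HCl) = 0.02730 × 0.5335 = 0.01456 mol
Let x = n(NaOH), y = n(Na2CO3).
Titrant: 1x + 2y = 0.01456;  mass: 40.00x + 105.99y = 0.6897
Solving, x = 6.322 × 10^-3 mol, y = 4.122 × 10^-3 mol
mass of NaOH = 6.322 × 10^-3 × 40.00 = 0.2529 g
% NaOH = 0.2529 / 0.6897 × 100 = 36.66 %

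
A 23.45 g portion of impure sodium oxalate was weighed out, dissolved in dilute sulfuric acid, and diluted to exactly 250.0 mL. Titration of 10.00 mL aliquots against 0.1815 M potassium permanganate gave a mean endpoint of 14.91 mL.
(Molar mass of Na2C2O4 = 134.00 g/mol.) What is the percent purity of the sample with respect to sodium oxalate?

2 MnO4^- + 5 C2O4^2- + 16 H^+ → 2 Mn^2+ + 10 CO2 + 8 H2O
n(KMnO4) per titration = 0.01491 × 0.1815 = 2.706 × 10^-3 mol
From the 5:2 ratio, n(Na2C2O4) in each aliquot = 5/2 × 2.706 × 10^-3 = 6.765 × 10^-3 mol
n(Na2C2O4) in the whole flask = 6.765 × 10^-3 × 250.0/10.00 = 0.1691 mol
mass of Na2C2O4 = 0.1691 × 134.00 = 22.66 g
% Na2C2O4 = 22.66 / 23.45 × 100 = 96.65 %

96.65 %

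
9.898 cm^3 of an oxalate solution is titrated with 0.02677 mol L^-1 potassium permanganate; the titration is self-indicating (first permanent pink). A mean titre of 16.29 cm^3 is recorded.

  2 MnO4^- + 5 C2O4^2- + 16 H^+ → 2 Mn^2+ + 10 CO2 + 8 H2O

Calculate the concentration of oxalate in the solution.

0.1101 mol/L

n(KMnO4) = 0.01629 L × 0.02677 mol/L = 4.361 × 10^-4 mol
From the 5:2 mole ratio, n(C2O4^2-) = 5/2 × 4.361 × 10^-4 = 1.090 × 10^-3 mol
[C2O4^2-] = 1.090 × 10^-3 mol / 0.009898 L = 0.1101 mol/L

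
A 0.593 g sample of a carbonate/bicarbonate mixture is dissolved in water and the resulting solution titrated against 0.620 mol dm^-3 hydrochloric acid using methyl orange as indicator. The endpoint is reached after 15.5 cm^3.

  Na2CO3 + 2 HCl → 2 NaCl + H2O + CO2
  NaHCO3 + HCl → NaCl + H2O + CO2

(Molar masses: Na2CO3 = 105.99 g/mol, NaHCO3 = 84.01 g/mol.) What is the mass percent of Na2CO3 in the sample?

n(HCl) = 0.0155 × 0.620 = 9.61 × 10^-3 mol
Let x = n(Na2CO3), y = n(NaHCO3).
Titrant: 2x + 1y = 9.61 × 10^-3;  mass: 105.99x + 84.01y = 0.593
Solving, x = 3.46 × 10^-3 mol, y = 2.70 × 10^-3 mol
mass of Na2CO3 = 3.46 × 10^-3 × 105.99 = 0.366 g
% Na2CO3 = 0.366 / 0.593 × 100 = 61.8 %

61.8 %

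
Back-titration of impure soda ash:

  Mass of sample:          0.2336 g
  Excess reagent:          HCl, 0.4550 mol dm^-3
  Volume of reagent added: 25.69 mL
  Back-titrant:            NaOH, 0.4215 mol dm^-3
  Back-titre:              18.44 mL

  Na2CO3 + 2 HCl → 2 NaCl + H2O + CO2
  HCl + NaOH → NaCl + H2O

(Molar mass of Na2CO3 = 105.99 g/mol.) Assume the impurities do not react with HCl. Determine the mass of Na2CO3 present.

0.2076 g

n(HCl) added = 0.02569 × 0.4550 = 0.01169 mol
n(NaOH) used in back-titration = 0.01844 × 0.4215 = 7.772 × 10^-3 mol
n(HCl) left over = 7.772 × 10^-3 mol (1:1 ratio)
n(HCl) consumed by analyte = 0.01169 − 7.772 × 10^-3 = 3.916 × 10^-3 mol
From the 1:2 ratio, n(Na2CO3) = 1/2 × 3.916 × 10^-3 = 1.958 × 10^-3 mol
mass of Na2CO3 = 1.958 × 10^-3 × 105.99 = 0.2076 g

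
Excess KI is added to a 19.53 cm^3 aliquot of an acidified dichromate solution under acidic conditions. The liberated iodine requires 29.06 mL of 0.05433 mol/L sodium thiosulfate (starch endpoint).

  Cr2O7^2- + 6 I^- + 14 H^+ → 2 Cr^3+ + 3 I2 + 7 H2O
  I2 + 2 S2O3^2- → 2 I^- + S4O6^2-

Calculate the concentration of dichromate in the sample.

n(S2O3^2-) = 0.02906 × 0.05433 = 1.579 × 10^-3 mol
n(I2) = n(S2O3^2-)/2 = 7.894 × 10^-4 mol
From the 1:3 ratio, n(Cr2O7^2-) in the aliquot = 1/3 × 7.894 × 10^-4 = 2.631 × 10^-4 mol
[Cr2O7^2-] = 2.631 × 10^-4 / 0.01953 = 0.01347 mol/L

0.01347 mol/L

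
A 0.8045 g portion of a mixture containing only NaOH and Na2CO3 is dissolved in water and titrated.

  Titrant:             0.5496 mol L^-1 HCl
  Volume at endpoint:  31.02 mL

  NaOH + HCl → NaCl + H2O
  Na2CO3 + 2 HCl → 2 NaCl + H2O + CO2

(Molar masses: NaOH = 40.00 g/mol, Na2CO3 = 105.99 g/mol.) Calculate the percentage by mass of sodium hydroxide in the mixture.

37.87 %

n(HCl) = 0.03102 × 0.5496 = 0.01705 mol
Let x = n(NaOH), y = n(Na2CO3).
Titrant: 1x + 2y = 0.01705;  mass: 40.00x + 105.99y = 0.8045
Solving, x = 7.618 × 10^-3 mol, y = 4.716 × 10^-3 mol
mass of NaOH = 7.618 × 10^-3 × 40.00 = 0.3047 g
% NaOH = 0.3047 / 0.8045 × 100 = 37.87 %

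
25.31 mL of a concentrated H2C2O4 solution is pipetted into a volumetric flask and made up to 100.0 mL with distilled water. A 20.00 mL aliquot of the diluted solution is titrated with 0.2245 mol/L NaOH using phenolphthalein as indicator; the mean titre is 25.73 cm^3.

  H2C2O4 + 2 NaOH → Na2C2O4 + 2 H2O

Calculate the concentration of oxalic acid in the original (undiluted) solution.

0.5706 mol/L

n(NaOH) = 0.02573 × 0.2245 = 5.776 × 10^-3 mol
From the 1:2 ratio, n(H2C2O4) in the aliquot = 1/2 × 5.776 × 10^-3 = 2.888 × 10^-3 mol
[H2C2O4]_dilute = 2.888 × 10^-3 / 0.02000 = 0.1444 mol/L
Dilution factor = 100.0 / 25.31 = 3.951
[H2C2O4]_stock = 0.1444 × 3.951 = 0.5706 mol/L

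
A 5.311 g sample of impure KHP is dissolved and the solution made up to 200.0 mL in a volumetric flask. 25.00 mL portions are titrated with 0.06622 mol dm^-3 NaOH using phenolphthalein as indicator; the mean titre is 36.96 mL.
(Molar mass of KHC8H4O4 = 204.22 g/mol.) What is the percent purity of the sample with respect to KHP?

75.29 %

KHC8H4O4 + NaOH → KNaC8H4O4 + H2O
n(NaOH) per titration = 0.03696 × 0.06622 = 2.447 × 10^-3 mol
n(KHC8H4O4) in each aliquot = 2.447 × 10^-3 mol (1:1 ratio)
n(KHC8H4O4) in the whole flask = 2.447 × 10^-3 × 200.0/25.00 = 0.01958 mol
mass of KHC8H4O4 = 0.01958 × 204.22 = 3.999 g
% KHC8H4O4 = 3.999 / 5.311 × 100 = 75.29 %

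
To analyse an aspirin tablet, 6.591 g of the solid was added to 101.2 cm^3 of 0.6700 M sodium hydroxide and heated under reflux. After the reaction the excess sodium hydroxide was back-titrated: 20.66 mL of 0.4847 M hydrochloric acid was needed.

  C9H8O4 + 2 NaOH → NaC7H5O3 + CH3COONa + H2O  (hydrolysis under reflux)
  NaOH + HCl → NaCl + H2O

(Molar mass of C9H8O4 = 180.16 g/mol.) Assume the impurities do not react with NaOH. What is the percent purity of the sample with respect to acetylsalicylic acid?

n(NaOH) added = 0.1012 × 0.6700 = 0.06780 mol
n(HCl) used in back-titration = 0.02066 × 0.4847 = 0.01001 mol
n(NaOH) left over = 0.01001 mol (1:1 ratio)
n(NaOH) consumed by analyte = 0.06780 − 0.01001 = 0.05779 mol
From the 1:2 ratio, n(C9H8O4) = 1/2 × 0.05779 = 0.02890 mol
mass of C9H8O4 = 0.02890 × 180.16 = 5.206 g
% C9H8O4 = 5.206 / 6.591 × 100 = 78.98 %

78.98 %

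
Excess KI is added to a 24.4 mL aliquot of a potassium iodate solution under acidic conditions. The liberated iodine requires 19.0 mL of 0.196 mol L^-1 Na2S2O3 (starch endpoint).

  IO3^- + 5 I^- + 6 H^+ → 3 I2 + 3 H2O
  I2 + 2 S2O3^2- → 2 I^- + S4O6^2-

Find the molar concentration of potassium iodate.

n(S2O3^2-) = 0.0190 × 0.196 = 3.72 × 10^-3 mol
n(I2) = n(S2O3^2-)/2 = 1.86 × 10^-3 mol
From the 1:3 ratio, n(IO3^-) in the aliquot = 1/3 × 1.86 × 10^-3 = 6.21 × 10^-4 mol
[IO3^-] = 6.21 × 10^-4 / 0.0244 = 0.0254 mol/L

0.0254 mol/L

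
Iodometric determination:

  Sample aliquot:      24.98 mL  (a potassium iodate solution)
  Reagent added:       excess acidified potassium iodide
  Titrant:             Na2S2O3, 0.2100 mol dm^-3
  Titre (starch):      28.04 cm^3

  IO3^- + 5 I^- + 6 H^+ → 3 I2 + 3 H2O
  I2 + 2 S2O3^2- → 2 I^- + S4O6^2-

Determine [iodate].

0.03929 mol/L

n(S2O3^2-) = 0.02804 × 0.2100 = 5.888 × 10^-3 mol
n(I2) = n(S2O3^2-)/2 = 2.944 × 10^-3 mol
From the 1:3 ratio, n(IO3^-) in the aliquot = 1/3 × 2.944 × 10^-3 = 9.814 × 10^-4 mol
[IO3^-] = 9.814 × 10^-4 / 0.02498 = 0.03929 mol/L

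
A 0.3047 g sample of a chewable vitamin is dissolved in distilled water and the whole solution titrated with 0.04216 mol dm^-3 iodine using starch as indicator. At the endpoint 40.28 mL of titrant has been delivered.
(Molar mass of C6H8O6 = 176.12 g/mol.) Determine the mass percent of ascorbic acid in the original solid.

C6H8O6 + I2 → C6H6O6 + 2 HI
n(I2) = 0.04028 L × 0.04216 mol/L = 1.698 × 10^-3 mol
n(C6H8O6) = 1.698 × 10^-3 mol (1:1 ratio)
mass of C6H8O6 = 1.698 × 10^-3 × 176.12 g/mol = 0.2991 g
% C6H8O6 = 0.2991 / 0.3047 × 100 = 98.16 %

98.16 %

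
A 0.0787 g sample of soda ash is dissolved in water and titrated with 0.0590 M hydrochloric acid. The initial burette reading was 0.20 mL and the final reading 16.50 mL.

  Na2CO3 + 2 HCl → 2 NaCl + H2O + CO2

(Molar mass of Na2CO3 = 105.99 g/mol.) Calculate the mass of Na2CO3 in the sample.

n(HCl) = 0.0163 L × 0.0590 mol/L = 9.62 × 10^-4 mol
From the 1:2 ratio, n(Na2CO3) = 1/2 × 9.62 × 10^-4 = 4.81 × 10^-4 mol
mass of Na2CO3 = 4.81 × 10^-4 × 105.99 g/mol = 0.0510 g

0.0510 g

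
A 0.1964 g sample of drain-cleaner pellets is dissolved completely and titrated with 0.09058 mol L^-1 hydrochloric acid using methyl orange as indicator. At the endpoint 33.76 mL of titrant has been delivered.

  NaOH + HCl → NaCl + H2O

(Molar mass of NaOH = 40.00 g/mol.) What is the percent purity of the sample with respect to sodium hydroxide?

62.28 %

n(HCl) = 0.03376 L × 0.09058 mol/L = 3.058 × 10^-3 mol
n(NaOH) = 3.058 × 10^-3 mol (1:1 ratio)
mass of NaOH = 3.058 × 10^-3 × 40.00 g/mol = 0.1223 g
% NaOH = 0.1223 / 0.1964 × 100 = 62.28 %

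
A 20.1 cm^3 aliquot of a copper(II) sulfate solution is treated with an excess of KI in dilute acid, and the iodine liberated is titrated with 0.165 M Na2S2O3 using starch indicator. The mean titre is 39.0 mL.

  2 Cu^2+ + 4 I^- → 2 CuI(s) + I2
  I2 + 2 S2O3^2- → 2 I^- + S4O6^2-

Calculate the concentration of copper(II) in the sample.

n(S2O3^2-) = 0.0390 × 0.165 = 6.44 × 10^-3 mol
n(I2) = n(S2O3^2-)/2 = 3.22 × 10^-3 mol
From the 2:1 ratio, n(Cu2+) in the aliquot = 2/1 × 3.22 × 10^-3 = 6.44 × 10^-3 mol
[Cu2+] = 6.44 × 10^-3 / 0.0201 = 0.320 mol/L

0.320 M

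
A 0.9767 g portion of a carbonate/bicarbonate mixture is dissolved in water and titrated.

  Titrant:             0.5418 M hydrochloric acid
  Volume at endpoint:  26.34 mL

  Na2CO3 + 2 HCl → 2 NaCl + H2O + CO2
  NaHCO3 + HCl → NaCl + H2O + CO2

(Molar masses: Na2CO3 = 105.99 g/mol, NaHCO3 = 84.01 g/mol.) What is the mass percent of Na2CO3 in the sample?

38.87 %

n(HCl) = 0.02634 × 0.5418 = 0.01427 mol
Let x = n(Na2CO3), y = n(NaHCO3).
Titrant: 2x + 1y = 0.01427;  mass: 105.99x + 84.01y = 0.9767
Solving, x = 3.582 × 10^-3 mol, y = 7.106 × 10^-3 mol
mass of Na2CO3 = 3.582 × 10^-3 × 105.99 = 0.3797 g
% Na2CO3 = 0.3797 / 0.9767 × 100 = 38.87 %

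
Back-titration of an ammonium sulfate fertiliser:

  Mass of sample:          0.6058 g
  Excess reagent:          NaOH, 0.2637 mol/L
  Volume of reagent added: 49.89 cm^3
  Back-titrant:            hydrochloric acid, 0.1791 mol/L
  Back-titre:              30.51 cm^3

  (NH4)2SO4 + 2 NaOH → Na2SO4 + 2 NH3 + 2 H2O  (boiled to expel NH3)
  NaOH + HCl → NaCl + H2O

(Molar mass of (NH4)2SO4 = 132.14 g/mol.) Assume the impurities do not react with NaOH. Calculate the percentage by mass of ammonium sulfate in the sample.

n(NaOH) added = 0.04989 × 0.2637 = 0.01316 mol
n(HCl) used in back-titration = 0.03051 × 0.1791 = 5.464 × 10^-3 mol
n(NaOH) left over = 5.464 × 10^-3 mol (1:1 ratio)
n(NaOH) consumed by analyte = 0.01316 − 5.464 × 10^-3 = 7.692 × 10^-3 mol
From the 1:2 ratio, n((NH4)2SO4) = 1/2 × 7.692 × 10^-3 = 3.846 × 10^-3 mol
mass of (NH4)2SO4 = 3.846 × 10^-3 × 132.14 = 0.5082 g
% (NH4)2SO4 = 0.5082 / 0.6058 × 100 = 83.89 %

83.89 %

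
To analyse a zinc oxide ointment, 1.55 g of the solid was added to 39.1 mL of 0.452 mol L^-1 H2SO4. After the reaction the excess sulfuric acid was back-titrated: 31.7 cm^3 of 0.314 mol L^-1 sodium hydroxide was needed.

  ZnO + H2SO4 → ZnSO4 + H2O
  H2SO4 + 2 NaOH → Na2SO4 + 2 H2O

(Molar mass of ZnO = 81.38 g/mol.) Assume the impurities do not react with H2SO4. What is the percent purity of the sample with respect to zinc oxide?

66.7 %

n(H2SO4) added = 0.0391 × 0.452 = 0.0177 mol
n(NaOH) used in back-titration = 0.0317 × 0.314 = 9.95 × 10^-3 mol
From the 1:2 ratio, n(H2SO4) left over = 1/2 × 9.95 × 10^-3 = 4.98 × 10^-3 mol
n(H2SO4) consumed by analyte = 0.0177 − 4.98 × 10^-3 = 0.0127 mol
n(ZnO) = 0.0127 mol (1:1 ratio)
mass of ZnO = 0.0127 × 81.38 = 1.03 g
% ZnO = 1.03 / 1.55 × 100 = 66.7 %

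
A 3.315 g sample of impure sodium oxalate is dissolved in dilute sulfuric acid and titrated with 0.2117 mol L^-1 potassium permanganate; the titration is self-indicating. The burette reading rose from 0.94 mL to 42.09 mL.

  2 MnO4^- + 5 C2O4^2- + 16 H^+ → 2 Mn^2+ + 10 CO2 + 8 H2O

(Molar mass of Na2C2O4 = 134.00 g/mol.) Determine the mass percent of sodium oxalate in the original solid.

88.03 %

n(KMnO4) = 0.04115 L × 0.2117 mol/L = 8.711 × 10^-3 mol
From the 5:2 ratio, n(Na2C2O4) = 5/2 × 8.711 × 10^-3 = 0.02178 mol
mass of Na2C2O4 = 0.02178 × 134.00 g/mol = 2.918 g
% Na2C2O4 = 2.918 / 3.315 × 100 = 88.03 %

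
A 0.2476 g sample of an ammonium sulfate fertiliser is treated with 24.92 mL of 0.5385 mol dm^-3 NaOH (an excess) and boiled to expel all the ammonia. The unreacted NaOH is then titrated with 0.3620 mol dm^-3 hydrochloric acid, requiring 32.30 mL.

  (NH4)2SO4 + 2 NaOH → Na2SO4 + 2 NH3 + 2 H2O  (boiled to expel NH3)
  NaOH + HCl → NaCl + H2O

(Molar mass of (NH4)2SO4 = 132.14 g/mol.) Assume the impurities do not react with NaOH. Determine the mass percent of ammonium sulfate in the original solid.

46.08 %

n(NaOH) added = 0.02492 × 0.5385 = 0.01342 mol
n(HCl) used in back-titration = 0.03230 × 0.3620 = 0.01169 mol
n(NaOH) left over = 0.01169 mol (1:1 ratio)
n(NaOH) consumed by analyte = 0.01342 − 0.01169 = 1.727 × 10^-3 mol
From the 1:2 ratio, n((NH4)2SO4) = 1/2 × 1.727 × 10^-3 = 8.634 × 10^-4 mol
mass of (NH4)2SO4 = 8.634 × 10^-4 × 132.14 = 0.1141 g
% (NH4)2SO4 = 0.1141 / 0.2476 × 100 = 46.08 %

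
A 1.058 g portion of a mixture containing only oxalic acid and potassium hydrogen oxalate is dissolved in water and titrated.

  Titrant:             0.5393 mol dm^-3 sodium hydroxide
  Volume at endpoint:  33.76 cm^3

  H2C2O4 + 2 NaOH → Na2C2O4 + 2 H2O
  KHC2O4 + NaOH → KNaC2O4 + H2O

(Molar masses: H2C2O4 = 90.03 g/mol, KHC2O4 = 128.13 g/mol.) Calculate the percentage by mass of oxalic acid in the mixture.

n(NaOH) = 0.03376 × 0.5393 = 0.01821 mol
Let x = n(H2C2O4), y = n(KHC2O4).
Titrant: 2x + 1y = 0.01821;  mass: 90.03x + 128.13y = 1.058
Solving, x = 7.669 × 10^-3 mol, y = 2.869 × 10^-3 mol
mass of H2C2O4 = 7.669 × 10^-3 × 90.03 = 0.6904 g
% H2C2O4 = 0.6904 / 1.058 × 100 = 65.26 %

65.26 %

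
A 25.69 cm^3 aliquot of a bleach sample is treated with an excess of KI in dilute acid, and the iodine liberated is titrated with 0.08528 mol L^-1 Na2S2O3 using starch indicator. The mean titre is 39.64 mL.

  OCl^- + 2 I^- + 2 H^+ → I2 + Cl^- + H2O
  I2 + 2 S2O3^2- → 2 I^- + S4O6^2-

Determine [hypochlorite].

0.06579 mol/L

n(S2O3^2-) = 0.03964 × 0.08528 = 3.380 × 10^-3 mol
n(I2) = n(S2O3^2-)/2 = 1.690 × 10^-3 mol
n(OCl^-) in the aliquot = 1.690 × 10^-3 mol (1:1 ratio)
[OCl^-] = 1.690 × 10^-3 / 0.02569 = 0.06579 mol/L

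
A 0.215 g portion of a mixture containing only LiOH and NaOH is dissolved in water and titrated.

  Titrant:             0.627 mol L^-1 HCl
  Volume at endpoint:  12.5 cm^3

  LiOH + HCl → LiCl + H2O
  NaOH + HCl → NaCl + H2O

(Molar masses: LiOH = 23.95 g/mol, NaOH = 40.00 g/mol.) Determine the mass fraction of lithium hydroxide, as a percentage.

68.4 %

n(HCl) = 0.0125 × 0.627 = 7.84 × 10^-3 mol
Let x = n(LiOH), y = n(NaOH).
Titrant: 1x + 1y = 7.84 × 10^-3;  mass: 23.95x + 40.00y = 0.215
Solving, x = 6.14 × 10^-3 mol, y = 1.70 × 10^-3 mol
mass of LiOH = 6.14 × 10^-3 × 23.95 = 0.147 g
% LiOH = 0.147 / 0.215 × 100 = 68.4 %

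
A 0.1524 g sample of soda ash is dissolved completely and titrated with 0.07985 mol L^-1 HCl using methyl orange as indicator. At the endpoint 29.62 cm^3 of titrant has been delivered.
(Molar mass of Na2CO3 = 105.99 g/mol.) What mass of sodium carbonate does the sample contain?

Na2CO3 + 2 HCl → 2 NaCl + H2O + CO2
n(HCl) = 0.02962 L × 0.07985 mol/L = 2.365 × 10^-3 mol
From the 1:2 ratio, n(Na2CO3) = 1/2 × 2.365 × 10^-3 = 1.183 × 10^-3 mol
mass of Na2CO3 = 1.183 × 10^-3 × 105.99 g/mol = 0.1253 g

0.1253 g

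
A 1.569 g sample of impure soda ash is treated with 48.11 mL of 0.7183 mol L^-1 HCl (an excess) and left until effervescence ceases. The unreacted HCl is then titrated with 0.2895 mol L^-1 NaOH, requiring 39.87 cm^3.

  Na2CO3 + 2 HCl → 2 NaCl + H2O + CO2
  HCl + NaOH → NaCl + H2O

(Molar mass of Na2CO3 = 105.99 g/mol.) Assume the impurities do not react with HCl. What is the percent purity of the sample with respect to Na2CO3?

77.74 %

n(HCl) added = 0.04811 × 0.7183 = 0.03456 mol
n(NaOH) used in back-titration = 0.03987 × 0.2895 = 0.01154 mol
n(HCl) left over = 0.01154 mol (1:1 ratio)
n(HCl) consumed by analyte = 0.03456 − 0.01154 = 0.02302 mol
From the 1:2 ratio, n(Na2CO3) = 1/2 × 0.02302 = 0.01151 mol
mass of Na2CO3 = 0.01151 × 105.99 = 1.220 g
% Na2CO3 = 1.220 / 1.569 × 100 = 77.74 %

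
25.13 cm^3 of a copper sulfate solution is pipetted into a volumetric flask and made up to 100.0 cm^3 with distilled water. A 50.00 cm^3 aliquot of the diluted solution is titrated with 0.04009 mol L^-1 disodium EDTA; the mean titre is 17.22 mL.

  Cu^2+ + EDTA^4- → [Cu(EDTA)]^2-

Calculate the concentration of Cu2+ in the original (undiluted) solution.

n(EDTA) = 0.01722 × 0.04009 = 6.903 × 10^-4 mol
n(Cu2+) in the aliquot = 6.903 × 10^-4 mol (1:1 ratio)
[Cu2+]_dilute = 6.903 × 10^-4 / 0.05000 = 0.01381 mol/L
Dilution factor = 100.0 / 25.13 = 3.979
[Cu2+]_stock = 0.01381 × 3.979 = 0.05494 mol/L

0.05494 mol/L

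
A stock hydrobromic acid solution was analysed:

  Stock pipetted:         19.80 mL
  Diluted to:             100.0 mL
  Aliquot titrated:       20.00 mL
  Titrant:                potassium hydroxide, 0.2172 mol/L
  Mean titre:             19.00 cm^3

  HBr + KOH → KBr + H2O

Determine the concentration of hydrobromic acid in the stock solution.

1.042 mol/L

n(KOH) = 0.01900 × 0.2172 = 4.127 × 10^-3 mol
n(HBr) in the aliquot = 4.127 × 10^-3 mol (1:1 ratio)
[HBr]_dilute = 4.127 × 10^-3 / 0.02000 = 0.2063 mol/L
Dilution factor = 100.0 / 19.80 = 5.051
[HBr]_stock = 0.2063 × 5.051 = 1.042 mol/L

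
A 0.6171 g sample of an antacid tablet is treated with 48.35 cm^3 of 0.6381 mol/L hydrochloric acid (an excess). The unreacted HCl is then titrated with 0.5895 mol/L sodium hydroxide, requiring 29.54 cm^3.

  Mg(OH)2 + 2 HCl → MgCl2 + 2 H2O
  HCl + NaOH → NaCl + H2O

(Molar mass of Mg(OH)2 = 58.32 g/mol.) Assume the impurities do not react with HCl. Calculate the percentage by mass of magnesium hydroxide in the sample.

63.50 %

n(HCl) added = 0.04835 × 0.6381 = 0.03085 mol
n(NaOH) used in back-titration = 0.02954 × 0.5895 = 0.01741 mol
n(HCl) left over = 0.01741 mol (1:1 ratio)
n(HCl) consumed by analyte = 0.03085 − 0.01741 = 0.01344 mol
From the 1:2 ratio, n(Mg(OH)2) = 1/2 × 0.01344 = 6.719 × 10^-3 mol
mass of Mg(OH)2 = 6.719 × 10^-3 × 58.32 = 0.3919 g
% Mg(OH)2 = 0.3919 / 0.6171 × 100 = 63.50 %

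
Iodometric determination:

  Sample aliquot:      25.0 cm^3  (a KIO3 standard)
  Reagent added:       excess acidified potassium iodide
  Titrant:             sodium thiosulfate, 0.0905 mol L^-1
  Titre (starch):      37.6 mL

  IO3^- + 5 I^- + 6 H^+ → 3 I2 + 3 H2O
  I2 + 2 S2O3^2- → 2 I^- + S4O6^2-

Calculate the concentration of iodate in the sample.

0.0227 mol/L

n(S2O3^2-) = 0.0376 × 0.0905 = 3.40 × 10^-3 mol
n(I2) = n(S2O3^2-)/2 = 1.70 × 10^-3 mol
From the 1:3 ratio, n(IO3^-) in the aliquot = 1/3 × 1.70 × 10^-3 = 5.67 × 10^-4 mol
[IO3^-] = 5.67 × 10^-4 / 0.0250 = 0.0227 mol/L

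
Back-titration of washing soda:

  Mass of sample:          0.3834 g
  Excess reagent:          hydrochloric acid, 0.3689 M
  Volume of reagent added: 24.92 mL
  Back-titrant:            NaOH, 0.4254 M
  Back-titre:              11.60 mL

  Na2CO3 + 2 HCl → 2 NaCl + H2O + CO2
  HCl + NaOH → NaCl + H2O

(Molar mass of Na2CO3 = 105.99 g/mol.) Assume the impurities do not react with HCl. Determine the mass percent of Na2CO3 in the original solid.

n(HCl) added = 0.02492 × 0.3689 = 9.193 × 10^-3 mol
n(NaOH) used in back-titration = 0.01160 × 0.4254 = 4.935 × 10^-3 mol
n(HCl) left over = 4.935 × 10^-3 mol (1:1 ratio)
n(HCl) consumed by analyte = 9.193 × 10^-3 − 4.935 × 10^-3 = 4.258 × 10^-3 mol
From the 1:2 ratio, n(Na2CO3) = 1/2 × 4.258 × 10^-3 = 2.129 × 10^-3 mol
mass of Na2CO3 = 2.129 × 10^-3 × 105.99 = 0.2257 g
% Na2CO3 = 0.2257 / 0.3834 × 100 = 58.86 %

58.86 %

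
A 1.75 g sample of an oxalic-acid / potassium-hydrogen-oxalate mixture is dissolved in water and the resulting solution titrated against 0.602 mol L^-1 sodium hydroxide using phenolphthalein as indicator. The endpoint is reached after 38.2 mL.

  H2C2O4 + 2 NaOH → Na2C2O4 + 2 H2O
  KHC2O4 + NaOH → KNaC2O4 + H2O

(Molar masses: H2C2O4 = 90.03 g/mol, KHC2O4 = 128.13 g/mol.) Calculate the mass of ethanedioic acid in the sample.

0.648 g

n(NaOH) = 0.0382 × 0.602 = 0.0230 mol
Let x = n(H2C2O4), y = n(KHC2O4).
Titrant: 2x + 1y = 0.0230;  mass: 90.03x + 128.13y = 1.75
Solving, x = 7.20 × 10^-3 mol, y = 8.60 × 10^-3 mol
mass of H2C2O4 = 7.20 × 10^-3 × 90.03 = 0.648 g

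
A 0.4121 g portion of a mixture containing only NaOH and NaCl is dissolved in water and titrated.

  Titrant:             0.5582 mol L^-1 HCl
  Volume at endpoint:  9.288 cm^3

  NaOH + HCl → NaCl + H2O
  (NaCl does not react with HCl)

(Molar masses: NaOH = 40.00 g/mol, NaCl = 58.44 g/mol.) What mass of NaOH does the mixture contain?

0.2074 g

n(HCl) = 0.009288 × 0.5582 = 5.185 × 10^-3 mol
Let x = n(NaOH), y = n(NaCl).
Titrant: 1x = 5.185 × 10^-3;  mass: 40.00x + 58.44y = 0.4121
Solving, x = 5.185 × 10^-3 mol, y = 3.503 × 10^-3 mol
mass of NaOH = 5.185 × 10^-3 × 40.00 = 0.2074 g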